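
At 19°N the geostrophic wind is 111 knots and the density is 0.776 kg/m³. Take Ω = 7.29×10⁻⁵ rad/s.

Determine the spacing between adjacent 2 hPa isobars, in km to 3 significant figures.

Coriolis parameter at 19°N:
f = 2Ω sin φ = 2 × 7.29×10⁻⁵ × sin 19° = 4.75×10⁻⁵ s⁻¹
Wind speed in SI: 111 knots = 57.1 m/s
Geostrophic balance rearranged: |∂P/∂n| = f ρ V_g
|∂P/∂n| = 4.75×10⁻⁵ × 0.776 × 57.1 = 2.10×10⁻³ Pa/m
Isobar spacing: Δn = ΔP/|∂P/∂n| = 200 Pa / 2.10×10⁻³ Pa/m = 95084 m ≈ 95.1 km

95.1 km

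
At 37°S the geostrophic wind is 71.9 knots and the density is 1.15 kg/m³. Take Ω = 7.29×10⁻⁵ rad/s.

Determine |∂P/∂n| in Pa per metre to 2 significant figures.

3.7×10⁻³ Pa/m

Coriolis parameter at 37°S:
f = 2Ω sin φ = 2 × 7.29×10⁻⁵ × sin 37° = 8.77×10⁻⁵ s⁻¹
Wind speed in SI: 71.9 knots = 37.0 m/s
Geostrophic balance rearranged: |∂P/∂n| = f ρ V_g
|∂P/∂n| = 8.77×10⁻⁵ × 1.15 × 37.0 = 3.73×10⁻³ Pa/m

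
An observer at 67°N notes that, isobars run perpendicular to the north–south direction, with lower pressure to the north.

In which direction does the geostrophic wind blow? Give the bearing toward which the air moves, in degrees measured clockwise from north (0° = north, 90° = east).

090°

The pressure-gradient force points toward the north (bearing 000°).
Geostrophic balance: in the Northern Hemisphere the Coriolis force deflects motion to the right, so the geostrophic wind blows 90° to the right of the pressure-gradient force (low pressure on the left).
Rotating 000° by 90° clockwise gives 090° — the wind blows toward the east.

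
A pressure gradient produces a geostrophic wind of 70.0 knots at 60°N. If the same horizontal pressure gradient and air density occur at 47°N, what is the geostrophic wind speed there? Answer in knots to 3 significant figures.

With the same pressure gradient and density, V_g ∝ 1/f ∝ 1/sin φ.
V₂ = V₁ · sin φ₁ / sin φ₂ = 70.0 × sin 60° / sin 47°
V₂ = 70.0 × 0.8660/0.7314 = 82.9 knots

82.9 knots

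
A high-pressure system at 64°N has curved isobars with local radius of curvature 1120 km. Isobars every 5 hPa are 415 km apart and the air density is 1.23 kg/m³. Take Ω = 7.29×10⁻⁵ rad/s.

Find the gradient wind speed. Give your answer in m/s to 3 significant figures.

7.90 m/s

Coriolis parameter at 64°N:
f = 2Ω sin φ = 2 × 7.29×10⁻⁵ × sin 64° = 1.31×10⁻⁴ s⁻¹
Pressure gradient: |∂P/∂n| = 500 Pa / 415000 m = 1.20×10⁻³ Pa/m
Geostrophic speed: V_g = |∂P/∂n|/(fρ) = 1.20×10⁻³/(1.31×10⁻⁴ × 1.23) = 7.47 m/s
Around a high, pressure-gradient force acts outward with centrifugal, so Coriolis balances both:
fV = (1/ρ)|∂P/∂n| + V²/R  →  V² − fR·V + fR·V_g = 0
With fR = 1.31×10⁻⁴ × 1120×10³ m = 147 m/s:
V = [fR − √((fR)² − 4 fR V_g)]/2 = [147 − √(147² − 4×147×7.47)]/2 = 7.9 m/s
Supergeostrophic (V > V_g = 7.47 m/s), as expected around a high.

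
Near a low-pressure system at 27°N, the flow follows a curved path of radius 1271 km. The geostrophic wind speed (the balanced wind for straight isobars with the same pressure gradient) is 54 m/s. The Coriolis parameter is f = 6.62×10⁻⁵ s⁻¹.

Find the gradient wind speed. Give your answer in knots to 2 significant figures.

Around a low, centrifugal force acts outward with Coriolis, so pressure-gradient force balances both:
(1/ρ)|∂P/∂n| = fV + V²/R  →  V² + fR·V − fR·V_g = 0
With fR = 6.62×10⁻⁵ × 1271×10³ m = 84.1 m/s:
V = [−fR + √((fR)² + 4 fR V_g)]/2 = [−84.1 + √(84.1² + 4×84.1×54)]/2 = 37.4 m/s
Subgeostrophic (V < V_g = 54 m/s), as expected around a low.
Converting: 37.4 m/s × 1.944 = 73 knots

73 knots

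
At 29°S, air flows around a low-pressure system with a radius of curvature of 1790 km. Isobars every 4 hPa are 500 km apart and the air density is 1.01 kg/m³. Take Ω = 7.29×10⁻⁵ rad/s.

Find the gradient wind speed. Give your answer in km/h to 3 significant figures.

Coriolis parameter at 29°S:
f = 2Ω sin φ = 2 × 7.29×10⁻⁵ × sin 29° = 7.07×10⁻⁵ s⁻¹
Pressure gradient: |∂P/∂n| = 400 Pa / 500000 m = 8.00×10⁻⁴ Pa/m
Geostrophic speed: V_g = |∂P/∂n|/(fρ) = 8.00×10⁻⁴/(7.07×10⁻⁵ × 1.01) = 11.2 m/s
Around a low, centrifugal force acts outward with Coriolis, so pressure-gradient force balances both:
(1/ρ)|∂P/∂n| = fV + V²/R  →  V² + fR·V − fR·V_g = 0
With fR = 7.07×10⁻⁵ × 1790×10³ m = 127 m/s:
V = [−fR + √((fR)² + 4 fR V_g)]/2 = [−127 + √(127² + 4×127×11.2)]/2 = 10.4 m/s
Subgeostrophic (V < V_g = 11.2 m/s), as expected around a low.
Converting: 10.4 m/s × 3.6 = 37.3 km/h

37.3 km/h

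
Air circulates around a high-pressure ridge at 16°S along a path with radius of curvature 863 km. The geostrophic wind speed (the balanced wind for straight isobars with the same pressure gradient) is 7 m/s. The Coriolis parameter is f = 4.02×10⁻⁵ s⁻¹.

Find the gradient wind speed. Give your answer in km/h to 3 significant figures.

35.0 km/h

Around a high, pressure-gradient force acts outward with centrifugal, so Coriolis balances both:
fV = (1/ρ)|∂P/∂n| + V²/R  →  V² − fR·V + fR·V_g = 0
With fR = 4.02×10⁻⁵ × 863×10³ m = 34.7 m/s:
V = [fR − √((fR)² − 4 fR V_g)]/2 = [34.7 − √(34.7² − 4×34.7×7)]/2 = 9.73 m/s
Supergeostrophic (V > V_g = 7 m/s), as expected around a high.
Converting: 9.73 m/s × 3.6 = 35.0 km/h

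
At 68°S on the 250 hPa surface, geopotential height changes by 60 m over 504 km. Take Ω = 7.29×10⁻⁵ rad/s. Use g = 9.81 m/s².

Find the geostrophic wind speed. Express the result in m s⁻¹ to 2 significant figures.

8.6 m s⁻¹

Coriolis parameter at 68°S:
f = 2Ω sin φ = 2 × 7.29×10⁻⁵ × sin 68° = 1.35×10⁻⁴ s⁻¹
Height gradient: |∂Z/∂n| = 60 m / 504000 m = 1.19×10⁻⁴
On a pressure surface, geostrophic balance gives V_g = (g/f)|∂Z/∂n|:
V_g = 9.81 × 1.19×10⁻⁴ / 1.35×10⁻⁴ = 8.64 m/s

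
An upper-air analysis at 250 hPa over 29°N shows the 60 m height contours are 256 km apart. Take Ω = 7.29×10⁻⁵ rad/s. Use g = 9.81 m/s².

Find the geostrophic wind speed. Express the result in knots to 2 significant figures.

Coriolis parameter at 29°N:
f = 2Ω sin φ = 2 × 7.29×10⁻⁵ × sin 29° = 7.07×10⁻⁵ s⁻¹
Height gradient: |∂Z/∂n| = 60 m / 256000 m = 2.34×10⁻⁴
On a pressure surface, geostrophic balance gives V_g = (g/f)|∂Z/∂n|:
V_g = 9.81 × 2.34×10⁻⁴ / 7.07×10⁻⁵ = 32.5 m/s
Converting: 32.5 m/s × 1.944 = 63 knots

63 knots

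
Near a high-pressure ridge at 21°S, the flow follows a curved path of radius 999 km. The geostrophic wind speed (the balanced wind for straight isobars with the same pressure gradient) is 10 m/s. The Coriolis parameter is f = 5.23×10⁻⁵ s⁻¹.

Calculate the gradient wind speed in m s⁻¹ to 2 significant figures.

13 m s⁻¹

Around a high, pressure-gradient force acts outward with centrifugal, so Coriolis balances both:
fV = (1/ρ)|∂P/∂n| + V²/R  →  V² − fR·V + fR·V_g = 0
With fR = 5.23×10⁻⁵ × 999×10³ m = 52.2 m/s:
V = [fR − √((fR)² − 4 fR V_g)]/2 = [52.2 − √(52.2² − 4×52.2×10)]/2 = 13.5 m/s
Supergeostrophic (V > V_g = 10 m/s), as expected around a high.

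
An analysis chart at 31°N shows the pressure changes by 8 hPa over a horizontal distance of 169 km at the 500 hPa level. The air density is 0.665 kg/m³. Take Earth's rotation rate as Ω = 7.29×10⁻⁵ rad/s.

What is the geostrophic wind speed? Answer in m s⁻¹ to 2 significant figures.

95 m s⁻¹

Coriolis parameter at 31°N:
f = 2Ω sin φ = 2 × 7.29×10⁻⁵ × sin 31° = 7.51×10⁻⁵ s⁻¹
Pressure gradient: |∂P/∂n| = 800 Pa / 169000 m = 4.73×10⁻³ Pa/m
Geostrophic balance (pressure-gradient force = Coriolis force):
V_g = (1/(fρ)) |∂P/∂n| = 4.73×10⁻³ / (7.51×10⁻⁵ × 0.665) = 94.8 m/s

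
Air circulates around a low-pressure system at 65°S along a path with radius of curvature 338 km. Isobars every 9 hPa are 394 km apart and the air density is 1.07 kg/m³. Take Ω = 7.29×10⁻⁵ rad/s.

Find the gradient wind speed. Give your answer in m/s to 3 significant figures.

Coriolis parameter at 65°S:
f = 2Ω sin φ = 2 × 7.29×10⁻⁵ × sin 65° = 1.32×10⁻⁴ s⁻¹
Pressure gradient: |∂P/∂n| = 900 Pa / 394000 m = 2.28×10⁻³ Pa/m
Geostrophic speed: V_g = |∂P/∂n|/(fρ) = 2.28×10⁻³/(1.32×10⁻⁴ × 1.07) = 16.2 m/s
Around a low, centrifugal force acts outward with Coriolis, so pressure-gradient force balances both:
(1/ρ)|∂P/∂n| = fV + V²/R  →  V² + fR·V − fR·V_g = 0
With fR = 1.32×10⁻⁴ × 338×10³ m = 44.7 m/s:
V = [−fR + √((fR)² + 4 fR V_g)]/2 = [−44.7 + √(44.7² + 4×44.7×16.2)]/2 = 12.6 m/s
Subgeostrophic (V < V_g = 16.2 m/s), as expected around a low.

12.6 m/s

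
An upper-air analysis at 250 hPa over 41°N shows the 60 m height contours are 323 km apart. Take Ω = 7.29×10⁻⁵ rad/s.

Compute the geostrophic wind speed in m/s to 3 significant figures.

Coriolis parameter at 41°N:
f = 2Ω sin φ = 2 × 7.29×10⁻⁵ × sin 41° = 9.57×10⁻⁵ s⁻¹
Height gradient: |∂Z/∂n| = 60 m / 323000 m = 1.86×10⁻⁴
On a pressure surface, geostrophic balance gives V_g = (g/f)|∂Z/∂n|:
V_g = 9.81 × 1.86×10⁻⁴ / 9.57×10⁻⁵ = 19.1 m/s

19.1 m/s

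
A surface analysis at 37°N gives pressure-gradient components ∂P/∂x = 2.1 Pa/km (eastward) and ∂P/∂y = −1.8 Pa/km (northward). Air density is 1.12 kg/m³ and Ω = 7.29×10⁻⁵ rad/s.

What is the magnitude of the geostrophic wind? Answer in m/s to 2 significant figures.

Coriolis parameter at 37°N:
f = 2Ω sin φ = 2 × 7.29×10⁻⁵ × sin 37° = 8.77×10⁻⁵ s⁻¹
Component geostrophic relations (x east, y north):
u_g = −(1/(fρ)) ∂P/∂y,  v_g = (1/(fρ)) ∂P/∂x
u_g = −(−1.8×10⁻³)/(8.77×10⁻⁵ × 1.12) = 18.3 m/s;  v_g = (2.1×10⁻³)/(8.77×10⁻⁵ × 1.12) = 21.4 m/s
|V_g| = √(u_g² + v_g²) = 28.1 m/s

28 m/s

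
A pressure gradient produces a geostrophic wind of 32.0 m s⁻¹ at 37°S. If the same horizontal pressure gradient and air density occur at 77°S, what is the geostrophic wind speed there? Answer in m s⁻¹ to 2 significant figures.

20 m s⁻¹

With the same pressure gradient and density, V_g ∝ 1/f ∝ 1/sin φ.
V₂ = V₁ · sin φ₁ / sin φ₂ = 32.0 × sin 37° / sin 77°
V₂ = 32.0 × 0.6018/0.9744 = 20 m s⁻¹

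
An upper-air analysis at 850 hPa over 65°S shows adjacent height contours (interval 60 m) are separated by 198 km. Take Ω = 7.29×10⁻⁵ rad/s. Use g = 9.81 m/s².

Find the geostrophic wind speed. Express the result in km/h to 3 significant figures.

Coriolis parameter at 65°S:
f = 2Ω sin φ = 2 × 7.29×10⁻⁵ × sin 65° = 1.32×10⁻⁴ s⁻¹
Height gradient: |∂Z/∂n| = 60 m / 198000 m = 3.03×10⁻⁴
On a pressure surface, geostrophic balance gives V_g = (g/f)|∂Z/∂n|:
V_g = 9.81 × 3.03×10⁻⁴ / 1.32×10⁻⁴ = 22.5 m/s
Converting: 22.5 m/s × 3.6 = 81.0 km/h

81.0 km/h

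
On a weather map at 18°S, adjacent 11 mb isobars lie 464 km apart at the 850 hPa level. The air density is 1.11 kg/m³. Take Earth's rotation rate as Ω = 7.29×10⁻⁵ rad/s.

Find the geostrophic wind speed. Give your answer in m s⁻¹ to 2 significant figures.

Coriolis parameter at 18°S:
f = 2Ω sin φ = 2 × 7.29×10⁻⁵ × sin 18° = 4.51×10⁻⁵ s⁻¹
Pressure gradient: |∂P/∂n| = 1100 Pa / 464000 m = 2.37×10⁻³ Pa/m
Geostrophic balance (pressure-gradient force = Coriolis force):
V_g = (1/(fρ)) |∂P/∂n| = 2.37×10⁻³ / (4.51×10⁻⁵ × 1.11) = 47.4 m/s

47 m s⁻¹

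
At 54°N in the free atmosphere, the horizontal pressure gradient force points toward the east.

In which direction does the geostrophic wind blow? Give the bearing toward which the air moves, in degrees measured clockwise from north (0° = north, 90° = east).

180°

The pressure-gradient force points toward the east (bearing 090°).
Geostrophic balance: in the Northern Hemisphere the Coriolis force deflects motion to the right, so the geostrophic wind blows 90° to the right of the pressure-gradient force (low pressure on the left).
Rotating 090° by 90° clockwise gives 180° — the wind blows toward the south.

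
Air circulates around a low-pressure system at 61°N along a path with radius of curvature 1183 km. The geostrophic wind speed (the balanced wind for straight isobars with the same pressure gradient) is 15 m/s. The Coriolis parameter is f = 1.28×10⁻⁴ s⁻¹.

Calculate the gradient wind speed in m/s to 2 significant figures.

Around a low, centrifugal force acts outward with Coriolis, so pressure-gradient force balances both:
(1/ρ)|∂P/∂n| = fV + V²/R  →  V² + fR·V − fR·V_g = 0
With fR = 1.28×10⁻⁴ × 1183×10³ m = 151 m/s:
V = [−fR + √((fR)² + 4 fR V_g)]/2 = [−151 + √(151² + 4×151×15)]/2 = 13.8 m/s
Subgeostrophic (V < V_g = 15 m/s), as expected around a low.

14 m/s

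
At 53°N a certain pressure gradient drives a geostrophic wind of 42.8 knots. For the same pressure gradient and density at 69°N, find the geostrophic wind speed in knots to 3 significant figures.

36.6 knots

With the same pressure gradient and density, V_g ∝ 1/f ∝ 1/sin φ.
V₂ = V₁ · sin φ₁ / sin φ₂ = 42.8 × sin 53° / sin 69°
V₂ = 42.8 × 0.7986/0.9336 = 36.6 knots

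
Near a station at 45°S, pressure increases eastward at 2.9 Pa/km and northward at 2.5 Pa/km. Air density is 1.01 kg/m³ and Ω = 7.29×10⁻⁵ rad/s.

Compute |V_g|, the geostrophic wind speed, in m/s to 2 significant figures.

37 m/s

Coriolis parameter at 45°S:
f = 2Ω sin φ = 2 × 7.29×10⁻⁵ × sin 45° = 1.03×10⁻⁴ s⁻¹
In the Southern Hemisphere f is negative: f = −1.03×10⁻⁴ s⁻¹.
Component geostrophic relations (x east, y north):
u_g = −(1/(fρ)) ∂P/∂y,  v_g = (1/(fρ)) ∂P/∂x
u_g = −(2.5×10⁻³)/(−1.03×10⁻⁴ × 1.01) = 24.0 m/s;  v_g = (2.9×10⁻³)/(−1.03×10⁻⁴ × 1.01) = −27.9 m/s
|V_g| = √(u_g² + v_g²) = 36.8 m/s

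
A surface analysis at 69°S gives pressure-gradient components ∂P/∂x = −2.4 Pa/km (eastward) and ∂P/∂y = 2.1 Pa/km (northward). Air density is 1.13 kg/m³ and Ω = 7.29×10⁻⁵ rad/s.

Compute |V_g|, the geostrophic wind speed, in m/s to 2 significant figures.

21 m/s

Coriolis parameter at 69°S:
f = 2Ω sin φ = 2 × 7.29×10⁻⁵ × sin 69° = 1.36×10⁻⁴ s⁻¹
In the Southern Hemisphere f is negative: f = −1.36×10⁻⁴ s⁻¹.
Component geostrophic relations (x east, y north):
u_g = −(1/(fρ)) ∂P/∂y,  v_g = (1/(fρ)) ∂P/∂x
u_g = −(2.1×10⁻³)/(−1.36×10⁻⁴ × 1.13) = 13.7 m/s;  v_g = (−2.4×10⁻³)/(−1.36×10⁻⁴ × 1.13) = 15.6 m/s
|V_g| = √(u_g² + v_g²) = 20.7 m/s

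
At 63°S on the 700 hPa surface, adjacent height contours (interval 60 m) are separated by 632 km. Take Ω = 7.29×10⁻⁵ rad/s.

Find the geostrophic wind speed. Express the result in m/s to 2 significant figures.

7.2 m/s

Coriolis parameter at 63°S:
f = 2Ω sin φ = 2 × 7.29×10⁻⁵ × sin 63° = 1.30×10⁻⁴ s⁻¹
Height gradient: |∂Z/∂n| = 60 m / 632000 m = 9.49×10⁻⁵
On a pressure surface, geostrophic balance gives V_g = (g/f)|∂Z/∂n|:
V_g = 9.81 × 9.49×10⁻⁵ / 1.30×10⁻⁴ = 7.17 m/s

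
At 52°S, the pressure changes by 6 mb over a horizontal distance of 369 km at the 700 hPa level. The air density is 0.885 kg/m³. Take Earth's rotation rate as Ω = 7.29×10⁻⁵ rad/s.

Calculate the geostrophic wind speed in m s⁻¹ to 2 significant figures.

Coriolis parameter at 52°S:
f = 2Ω sin φ = 2 × 7.29×10⁻⁵ × sin 52° = 1.15×10⁻⁴ s⁻¹
Pressure gradient: |∂P/∂n| = 600 Pa / 369000 m = 1.63×10⁻³ Pa/m
Geostrophic balance (pressure-gradient force = Coriolis force):
V_g = (1/(fρ)) |∂P/∂n| = 1.63×10⁻³ / (1.15×10⁻⁴ × 0.885) = 16.0 m/s

16 m s⁻¹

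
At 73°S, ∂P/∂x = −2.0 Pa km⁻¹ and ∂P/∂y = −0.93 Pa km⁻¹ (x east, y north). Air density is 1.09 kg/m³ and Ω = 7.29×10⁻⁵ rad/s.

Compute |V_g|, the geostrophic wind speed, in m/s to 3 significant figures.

14.5 m/s

Coriolis parameter at 73°S:
f = 2Ω sin φ = 2 × 7.29×10⁻⁵ × sin 73° = 1.39×10⁻⁴ s⁻¹
In the Southern Hemisphere f is negative: f = −1.39×10⁻⁴ s⁻¹.
Component geostrophic relations (x east, y north):
u_g = −(1/(fρ)) ∂P/∂y,  v_g = (1/(fρ)) ∂P/∂x
u_g = −(−0.93×10⁻³)/(−1.39×10⁻⁴ × 1.09) = −6.12 m/s;  v_g = (−2.0×10⁻³)/(−1.39×10⁻⁴ × 1.09) = 13.2 m/s
|V_g| = √(u_g² + v_g²) = 14.5 m/s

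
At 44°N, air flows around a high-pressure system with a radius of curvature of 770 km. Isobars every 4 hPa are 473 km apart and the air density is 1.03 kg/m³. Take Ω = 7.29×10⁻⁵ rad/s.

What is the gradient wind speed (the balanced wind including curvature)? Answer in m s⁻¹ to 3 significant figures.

9.19 m s⁻¹

Coriolis parameter at 44°N:
f = 2Ω sin φ = 2 × 7.29×10⁻⁵ × sin 44° = 1.01×10⁻⁴ s⁻¹
Pressure gradient: |∂P/∂n| = 400 Pa / 473000 m = 8.46×10⁻⁴ Pa/m
Geostrophic speed: V_g = |∂P/∂n|/(fρ) = 8.46×10⁻⁴/(1.01×10⁻⁴ × 1.03) = 8.11 m/s
Around a high, pressure-gradient force acts outward with centrifugal, so Coriolis balances both:
fV = (1/ρ)|∂P/∂n| + V²/R  →  V² − fR·V + fR·V_g = 0
With fR = 1.01×10⁻⁴ × 770×10³ m = 78.0 m/s:
V = [fR − √((fR)² − 4 fR V_g)]/2 = [78.0 − √(78.0² − 4×78.0×8.11)]/2 = 9.19 m/s
Supergeostrophic (V > V_g = 8.11 m/s), as expected around a high.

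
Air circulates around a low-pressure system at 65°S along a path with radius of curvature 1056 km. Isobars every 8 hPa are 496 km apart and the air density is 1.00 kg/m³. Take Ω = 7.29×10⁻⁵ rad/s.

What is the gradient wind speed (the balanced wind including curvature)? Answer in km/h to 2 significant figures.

Coriolis parameter at 65°S:
f = 2Ω sin φ = 2 × 7.29×10⁻⁵ × sin 65° = 1.32×10⁻⁴ s⁻¹
Pressure gradient: |∂P/∂n| = 800 Pa / 496000 m = 1.61×10⁻³ Pa/m
Geostrophic speed: V_g = |∂P/∂n|/(fρ) = 1.61×10⁻³/(1.32×10⁻⁴ × 1.00) = 12.2 m/s
Around a low, centrifugal force acts outward with Coriolis, so pressure-gradient force balances both:
(1/ρ)|∂P/∂n| = fV + V²/R  →  V² + fR·V − fR·V_g = 0
With fR = 1.32×10⁻⁴ × 1056×10³ m = 140 m/s:
V = [−fR + √((fR)² + 4 fR V_g)]/2 = [−140 + √(140² + 4×140×12.2)]/2 = 11.3 m/s
Subgeostrophic (V < V_g = 12.2 m/s), as expected around a low.
Converting: 11.3 m/s × 3.6 = 41 km/h

41 km/h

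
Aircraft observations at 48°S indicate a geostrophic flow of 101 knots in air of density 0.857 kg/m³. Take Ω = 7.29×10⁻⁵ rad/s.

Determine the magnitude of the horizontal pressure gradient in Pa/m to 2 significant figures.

4.8×10⁻³ Pa/m

Coriolis parameter at 48°S:
f = 2Ω sin φ = 2 × 7.29×10⁻⁵ × sin 48° = 1.08×10⁻⁴ s⁻¹
Wind speed in SI: 101 knots = 52.0 m/s
Geostrophic balance rearranged: |∂P/∂n| = f ρ V_g
|∂P/∂n| = 1.08×10⁻⁴ × 0.857 × 52.0 = 4.82×10⁻³ Pa/m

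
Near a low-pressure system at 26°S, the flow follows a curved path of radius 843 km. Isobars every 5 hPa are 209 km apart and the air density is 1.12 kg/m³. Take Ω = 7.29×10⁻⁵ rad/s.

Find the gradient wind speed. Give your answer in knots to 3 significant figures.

Coriolis parameter at 26°S:
f = 2Ω sin φ = 2 × 7.29×10⁻⁵ × sin 26° = 6.39×10⁻⁵ s⁻¹
Pressure gradient: |∂P/∂n| = 500 Pa / 209000 m = 2.39×10⁻³ Pa/m
Geostrophic speed: V_g = |∂P/∂n|/(fρ) = 2.39×10⁻³/(6.39×10⁻⁵ × 1.12) = 33.4 m/s
Around a low, centrifugal force acts outward with Coriolis, so pressure-gradient force balances both:
(1/ρ)|∂P/∂n| = fV + V²/R  →  V² + fR·V − fR·V_g = 0
With fR = 6.39×10⁻⁵ × 843×10³ m = 53.9 m/s:
V = [−fR + √((fR)² + 4 fR V_g)]/2 = [−53.9 + √(53.9² + 4×53.9×33.4)]/2 = 23.3 m/s
Subgeostrophic (V < V_g = 33.4 m/s), as expected around a low.
Converting: 23.3 m/s × 1.944 = 45.3 knots

45.3 knots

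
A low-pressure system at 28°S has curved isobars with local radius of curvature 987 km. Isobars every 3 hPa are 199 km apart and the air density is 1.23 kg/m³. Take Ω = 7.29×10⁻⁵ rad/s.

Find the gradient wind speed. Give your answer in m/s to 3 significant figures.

14.7 m/s

Coriolis parameter at 28°S:
f = 2Ω sin φ = 2 × 7.29×10⁻⁵ × sin 28° = 6.84×10⁻⁵ s⁻¹
Pressure gradient: |∂P/∂n| = 300 Pa / 199000 m = 1.51×10⁻³ Pa/m
Geostrophic speed: V_g = |∂P/∂n|/(fρ) = 1.51×10⁻³/(6.84×10⁻⁵ × 1.23) = 17.9 m/s
Around a low, centrifugal force acts outward with Coriolis, so pressure-gradient force balances both:
(1/ρ)|∂P/∂n| = fV + V²/R  →  V² + fR·V − fR·V_g = 0
With fR = 6.84×10⁻⁵ × 987×10³ m = 67.6 m/s:
V = [−fR + √((fR)² + 4 fR V_g)]/2 = [−67.6 + √(67.6² + 4×67.6×17.9)]/2 = 14.7 m/s
Subgeostrophic (V < V_g = 17.9 m/s), as expected around a low.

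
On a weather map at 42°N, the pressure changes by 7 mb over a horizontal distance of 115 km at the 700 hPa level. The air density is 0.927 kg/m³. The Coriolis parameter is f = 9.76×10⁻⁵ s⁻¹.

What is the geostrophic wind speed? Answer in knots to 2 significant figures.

130 knots

Pressure gradient: |∂P/∂n| = 700 Pa / 115000 m = 6.09×10⁻³ Pa/m
Geostrophic balance (pressure-gradient force = Coriolis force):
V_g = (1/(fρ)) |∂P/∂n| = 6.09×10⁻³ / (9.76×10⁻⁵ × 0.927) = 67.3 m/s
Converting: 67.3 m/s × 1.944 = 130 knots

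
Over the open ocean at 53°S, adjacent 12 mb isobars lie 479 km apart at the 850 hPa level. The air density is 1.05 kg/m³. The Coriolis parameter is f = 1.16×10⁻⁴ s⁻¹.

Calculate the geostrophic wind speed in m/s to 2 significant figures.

21 m/s

Pressure gradient: |∂P/∂n| = 1200 Pa / 479000 m = 2.51×10⁻³ Pa/m
Geostrophic balance (pressure-gradient force = Coriolis force):
V_g = (1/(fρ)) |∂P/∂n| = 2.51×10⁻³ / (1.16×10⁻⁴ × 1.05) = 20.6 m/s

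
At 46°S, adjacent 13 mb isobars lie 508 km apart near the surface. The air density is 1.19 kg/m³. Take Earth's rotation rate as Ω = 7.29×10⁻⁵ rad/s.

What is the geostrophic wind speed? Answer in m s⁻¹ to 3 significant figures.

20.5 m s⁻¹

Coriolis parameter at 46°S:
f = 2Ω sin φ = 2 × 7.29×10⁻⁵ × sin 46° = 1.05×10⁻⁴ s⁻¹
Pressure gradient: |∂P/∂n| = 1300 Pa / 508000 m = 2.56×10⁻³ Pa/m
Geostrophic balance (pressure-gradient force = Coriolis force):
V_g = (1/(fρ)) |∂P/∂n| = 2.56×10⁻³ / (1.05×10⁻⁴ × 1.19) = 20.5 m/s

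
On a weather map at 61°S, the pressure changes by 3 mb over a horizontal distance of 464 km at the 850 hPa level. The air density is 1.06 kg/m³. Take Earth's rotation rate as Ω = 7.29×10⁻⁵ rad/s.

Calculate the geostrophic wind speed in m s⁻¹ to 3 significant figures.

Coriolis parameter at 61°S:
f = 2Ω sin φ = 2 × 7.29×10⁻⁵ × sin 61° = 1.28×10⁻⁴ s⁻¹
Pressure gradient: |∂P/∂n| = 300 Pa / 464000 m = 6.47×10⁻⁴ Pa/m
Geostrophic balance (pressure-gradient force = Coriolis force):
V_g = (1/(fρ)) |∂P/∂n| = 6.47×10⁻⁴ / (1.28×10⁻⁴ × 1.06) = 4.78 m/s

4.78 m s⁻¹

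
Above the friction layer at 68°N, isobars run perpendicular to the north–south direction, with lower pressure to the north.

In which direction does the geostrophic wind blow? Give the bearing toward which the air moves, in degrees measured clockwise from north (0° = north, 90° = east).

The pressure-gradient force points toward the north (bearing 000°).
Geostrophic balance: in the Northern Hemisphere the Coriolis force deflects motion to the right, so the geostrophic wind blows 90° to the right of the pressure-gradient force (low pressure on the left).
Rotating 000° by 90° clockwise gives 090° — the wind blows toward the east.

090°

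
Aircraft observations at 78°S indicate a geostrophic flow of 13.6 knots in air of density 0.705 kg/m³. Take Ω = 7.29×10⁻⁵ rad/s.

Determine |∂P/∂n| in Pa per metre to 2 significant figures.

7.0×10⁻⁴ Pa/m

Coriolis parameter at 78°S:
f = 2Ω sin φ = 2 × 7.29×10⁻⁵ × sin 78° = 1.43×10⁻⁴ s⁻¹
Wind speed in SI: 13.6 knots = 7.00 m/s
Geostrophic balance rearranged: |∂P/∂n| = f ρ V_g
|∂P/∂n| = 1.43×10⁻⁴ × 0.705 × 7.00 = 7.03×10⁻⁴ Pa/m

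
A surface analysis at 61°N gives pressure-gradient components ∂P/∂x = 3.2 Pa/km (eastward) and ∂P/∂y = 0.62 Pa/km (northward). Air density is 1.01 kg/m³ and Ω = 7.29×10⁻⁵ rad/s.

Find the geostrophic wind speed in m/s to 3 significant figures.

25.3 m/s

Coriolis parameter at 61°N:
f = 2Ω sin φ = 2 × 7.29×10⁻⁵ × sin 61° = 1.28×10⁻⁴ s⁻¹
Component geostrophic relations (x east, y north):
u_g = −(1/(fρ)) ∂P/∂y,  v_g = (1/(fρ)) ∂P/∂x
u_g = −(0.62×10⁻³)/(1.28×10⁻⁴ × 1.01) = −4.81 m/s;  v_g = (3.2×10⁻³)/(1.28×10⁻⁴ × 1.01) = 24.8 m/s
|V_g| = √(u_g² + v_g²) = 25.3 m/s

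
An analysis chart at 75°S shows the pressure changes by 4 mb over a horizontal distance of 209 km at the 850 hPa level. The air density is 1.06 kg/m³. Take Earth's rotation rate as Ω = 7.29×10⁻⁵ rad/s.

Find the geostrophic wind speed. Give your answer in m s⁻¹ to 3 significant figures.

Coriolis parameter at 75°S:
f = 2Ω sin φ = 2 × 7.29×10⁻⁵ × sin 75° = 1.41×10⁻⁴ s⁻¹
Pressure gradient: |∂P/∂n| = 400 Pa / 209000 m = 1.91×10⁻³ Pa/m
Geostrophic balance (pressure-gradient force = Coriolis force):
V_g = (1/(fρ)) |∂P/∂n| = 1.91×10⁻³ / (1.41×10⁻⁴ × 1.06) = 12.8 m/s

12.8 m s⁻¹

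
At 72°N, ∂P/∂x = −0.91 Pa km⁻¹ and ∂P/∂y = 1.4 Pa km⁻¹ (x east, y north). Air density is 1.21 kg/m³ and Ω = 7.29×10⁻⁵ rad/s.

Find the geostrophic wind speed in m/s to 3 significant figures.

Coriolis parameter at 72°N:
f = 2Ω sin φ = 2 × 7.29×10⁻⁵ × sin 72° = 1.39×10⁻⁴ s⁻¹
Component geostrophic relations (x east, y north):
u_g = −(1/(fρ)) ∂P/∂y,  v_g = (1/(fρ)) ∂P/∂x
u_g = −(1.4×10⁻³)/(1.39×10⁻⁴ × 1.21) = −8.34 m/s;  v_g = (−0.91×10⁻³)/(1.39×10⁻⁴ × 1.21) = −5.42 m/s
|V_g| = √(u_g² + v_g²) = 9.95 m/s

9.95 m/s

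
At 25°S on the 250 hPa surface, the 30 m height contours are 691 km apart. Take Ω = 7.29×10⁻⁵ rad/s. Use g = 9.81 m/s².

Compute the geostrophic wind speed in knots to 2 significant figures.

13 knots

Coriolis parameter at 25°S:
f = 2Ω sin φ = 2 × 7.29×10⁻⁵ × sin 25° = 6.16×10⁻⁵ s⁻¹
Height gradient: |∂Z/∂n| = 30 m / 691000 m = 4.34×10⁻⁵
On a pressure surface, geostrophic balance gives V_g = (g/f)|∂Z/∂n|:
V_g = 9.81 × 4.34×10⁻⁵ / 6.16×10⁻⁵ = 6.91 m/s
Converting: 6.91 m/s × 1.944 = 13 knots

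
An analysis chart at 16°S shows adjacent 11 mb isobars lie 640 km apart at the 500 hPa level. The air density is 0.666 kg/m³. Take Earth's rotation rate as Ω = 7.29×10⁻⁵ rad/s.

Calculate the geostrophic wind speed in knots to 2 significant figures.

120 knots

Coriolis parameter at 16°S:
f = 2Ω sin φ = 2 × 7.29×10⁻⁵ × sin 16° = 4.02×10⁻⁵ s⁻¹
Pressure gradient: |∂P/∂n| = 1100 Pa / 640000 m = 1.72×10⁻³ Pa/m
Geostrophic balance (pressure-gradient force = Coriolis force):
V_g = (1/(fρ)) |∂P/∂n| = 1.72×10⁻³ / (4.02×10⁻⁵ × 0.666) = 64.2 m/s
Converting: 64.2 m/s × 1.944 = 120 knots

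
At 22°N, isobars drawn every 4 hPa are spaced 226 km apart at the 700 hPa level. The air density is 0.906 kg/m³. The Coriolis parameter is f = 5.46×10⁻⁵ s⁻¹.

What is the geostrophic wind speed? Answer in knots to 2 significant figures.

70 knots

Pressure gradient: |∂P/∂n| = 400 Pa / 226000 m = 1.77×10⁻³ Pa/m
Geostrophic balance (pressure-gradient force = Coriolis force):
V_g = (1/(fρ)) |∂P/∂n| = 1.77×10⁻³ / (5.46×10⁻⁵ × 0.906) = 35.8 m/s
Converting: 35.8 m/s × 1.944 = 70 knots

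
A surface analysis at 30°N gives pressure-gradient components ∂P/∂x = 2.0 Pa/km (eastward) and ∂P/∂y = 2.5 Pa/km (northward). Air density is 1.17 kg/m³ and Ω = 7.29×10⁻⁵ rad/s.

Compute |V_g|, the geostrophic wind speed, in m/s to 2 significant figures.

38 m/s

Coriolis parameter at 30°N:
f = 2Ω sin φ = 2 × 7.29×10⁻⁵ × sin 30° = 7.29×10⁻⁵ s⁻¹
Component geostrophic relations (x east, y north):
u_g = −(1/(fρ)) ∂P/∂y,  v_g = (1/(fρ)) ∂P/∂x
u_g = −(2.5×10⁻³)/(7.29×10⁻⁵ × 1.17) = −29.3 m/s;  v_g = (2.0×10⁻³)/(7.29×10⁻⁵ × 1.17) = 23.4 m/s
|V_g| = √(u_g² + v_g²) = 37.5 m/s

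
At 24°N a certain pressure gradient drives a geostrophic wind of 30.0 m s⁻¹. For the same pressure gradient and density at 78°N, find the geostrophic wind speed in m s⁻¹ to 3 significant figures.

With the same pressure gradient and density, V_g ∝ 1/f ∝ 1/sin φ.
V₂ = V₁ · sin φ₁ / sin φ₂ = 30.0 × sin 24° / sin 78°
V₂ = 30.0 × 0.4067/0.9781 = 12.5 m s⁻¹

12.5 m s⁻¹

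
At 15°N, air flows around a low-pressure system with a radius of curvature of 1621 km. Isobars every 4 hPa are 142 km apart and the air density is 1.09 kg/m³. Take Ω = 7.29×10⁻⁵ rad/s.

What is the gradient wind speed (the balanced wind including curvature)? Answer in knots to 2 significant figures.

80 knots

Coriolis parameter at 15°N:
f = 2Ω sin φ = 2 × 7.29×10⁻⁵ × sin 15° = 3.77×10⁻⁵ s⁻¹
Pressure gradient: |∂P/∂n| = 400 Pa / 142000 m = 2.82×10⁻³ Pa/m
Geostrophic speed: V_g = |∂P/∂n|/(fρ) = 2.82×10⁻³/(3.77×10⁻⁵ × 1.09) = 68.5 m/s
Around a low, centrifugal force acts outward with Coriolis, so pressure-gradient force balances both:
(1/ρ)|∂P/∂n| = fV + V²/R  →  V² + fR·V − fR·V_g = 0
With fR = 3.77×10⁻⁵ × 1621×10³ m = 61.2 m/s:
V = [−fR + √((fR)² + 4 fR V_g)]/2 = [−61.2 + √(61.2² + 4×61.2×68.5)]/2 = 41 m/s
Subgeostrophic (V < V_g = 68.5 m/s), as expected around a low.
Converting: 41 m/s × 1.944 = 80 knots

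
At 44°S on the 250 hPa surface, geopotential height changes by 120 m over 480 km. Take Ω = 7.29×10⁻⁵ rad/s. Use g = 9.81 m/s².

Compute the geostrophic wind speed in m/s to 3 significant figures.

Coriolis parameter at 44°S:
f = 2Ω sin φ = 2 × 7.29×10⁻⁵ × sin 44° = 1.01×10⁻⁴ s⁻¹
Height gradient: |∂Z/∂n| = 120 m / 480000 m = 2.50×10⁻⁴
On a pressure surface, geostrophic balance gives V_g = (g/f)|∂Z/∂n|:
V_g = 9.81 × 2.50×10⁻⁴ / 1.01×10⁻⁴ = 24.2 m/s

24.2 m/s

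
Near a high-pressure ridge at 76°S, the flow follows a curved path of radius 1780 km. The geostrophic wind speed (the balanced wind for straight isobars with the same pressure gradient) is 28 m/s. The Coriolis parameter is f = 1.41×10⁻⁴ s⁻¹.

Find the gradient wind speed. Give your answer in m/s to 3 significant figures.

32.1 m/s

Around a high, pressure-gradient force acts outward with centrifugal, so Coriolis balances both:
fV = (1/ρ)|∂P/∂n| + V²/R  →  V² − fR·V + fR·V_g = 0
With fR = 1.41×10⁻⁴ × 1780×10³ m = 251 m/s:
V = [fR − √((fR)² − 4 fR V_g)]/2 = [251 − √(251² − 4×251×28)]/2 = 32.1 m/s
Supergeostrophic (V > V_g = 28 m/s), as expected around a high.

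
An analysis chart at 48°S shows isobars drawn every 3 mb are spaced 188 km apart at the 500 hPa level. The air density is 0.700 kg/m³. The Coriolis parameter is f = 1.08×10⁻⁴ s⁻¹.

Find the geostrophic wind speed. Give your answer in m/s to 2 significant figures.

Pressure gradient: |∂P/∂n| = 300 Pa / 188000 m = 1.60×10⁻³ Pa/m
Geostrophic balance (pressure-gradient force = Coriolis force):
V_g = (1/(fρ)) |∂P/∂n| = 1.60×10⁻³ / (1.08×10⁻⁴ × 0.700) = 21.1 m/s

21 m/s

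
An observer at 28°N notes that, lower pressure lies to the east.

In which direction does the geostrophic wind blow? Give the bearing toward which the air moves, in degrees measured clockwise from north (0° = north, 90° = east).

The pressure-gradient force points toward the east (bearing 090°).
Geostrophic balance: in the Northern Hemisphere the Coriolis force deflects motion to the right, so the geostrophic wind blows 90° to the right of the pressure-gradient force (low pressure on the left).
Rotating 090° by 90° clockwise gives 180° — the wind blows toward the south.

180°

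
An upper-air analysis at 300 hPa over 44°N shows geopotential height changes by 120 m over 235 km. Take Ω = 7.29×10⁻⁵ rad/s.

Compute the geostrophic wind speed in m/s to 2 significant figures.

Coriolis parameter at 44°N:
f = 2Ω sin φ = 2 × 7.29×10⁻⁵ × sin 44° = 1.01×10⁻⁴ s⁻¹
Height gradient: |∂Z/∂n| = 120 m / 235000 m = 5.11×10⁻⁴
On a pressure surface, geostrophic balance gives V_g = (g/f)|∂Z/∂n|:
V_g = 9.81 × 5.11×10⁻⁴ / 1.01×10⁻⁴ = 49.5 m/s

49 m/s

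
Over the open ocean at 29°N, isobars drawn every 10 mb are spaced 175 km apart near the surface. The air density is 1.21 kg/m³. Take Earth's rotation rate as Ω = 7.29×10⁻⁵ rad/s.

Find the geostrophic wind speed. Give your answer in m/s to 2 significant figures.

67 m/s

Coriolis parameter at 29°N:
f = 2Ω sin φ = 2 × 7.29×10⁻⁵ × sin 29° = 7.07×10⁻⁵ s⁻¹
Pressure gradient: |∂P/∂n| = 1000 Pa / 175000 m = 5.71×10⁻³ Pa/m
Geostrophic balance (pressure-gradient force = Coriolis force):
V_g = (1/(fρ)) |∂P/∂n| = 5.71×10⁻³ / (7.07×10⁻⁵ × 1.21) = 66.8 m/s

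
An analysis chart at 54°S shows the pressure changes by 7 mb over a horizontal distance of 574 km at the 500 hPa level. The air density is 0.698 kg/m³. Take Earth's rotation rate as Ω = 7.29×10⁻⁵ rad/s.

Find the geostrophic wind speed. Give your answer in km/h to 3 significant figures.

Coriolis parameter at 54°S:
f = 2Ω sin φ = 2 × 7.29×10⁻⁵ × sin 54° = 1.18×10⁻⁴ s⁻¹
Pressure gradient: |∂P/∂n| = 700 Pa / 574000 m = 1.22×10⁻³ Pa/m
Geostrophic balance (pressure-gradient force = Coriolis force):
V_g = (1/(fρ)) |∂P/∂n| = 1.22×10⁻³ / (1.18×10⁻⁴ × 0.698) = 14.8 m/s
Converting: 14.8 m/s × 3.6 = 53.3 km/h

53.3 km/h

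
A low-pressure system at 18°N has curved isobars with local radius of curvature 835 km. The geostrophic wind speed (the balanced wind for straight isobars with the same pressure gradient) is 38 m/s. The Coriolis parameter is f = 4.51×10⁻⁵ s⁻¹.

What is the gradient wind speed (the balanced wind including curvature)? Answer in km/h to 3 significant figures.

Around a low, centrifugal force acts outward with Coriolis, so pressure-gradient force balances both:
(1/ρ)|∂P/∂n| = fV + V²/R  →  V² + fR·V − fR·V_g = 0
With fR = 4.51×10⁻⁵ × 835×10³ m = 37.7 m/s:
V = [−fR + √((fR)² + 4 fR V_g)]/2 = [−37.7 + √(37.7² + 4×37.7×38)]/2 = 23.4 m/s
Subgeostrophic (V < V_g = 38 m/s), as expected around a low.
Converting: 23.4 m/s × 3.6 = 84.3 km/h

84.3 km/h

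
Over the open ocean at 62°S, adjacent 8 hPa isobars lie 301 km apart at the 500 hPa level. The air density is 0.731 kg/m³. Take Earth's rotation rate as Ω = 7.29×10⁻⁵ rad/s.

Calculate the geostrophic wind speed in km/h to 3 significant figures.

102 km/h

Coriolis parameter at 62°S:
f = 2Ω sin φ = 2 × 7.29×10⁻⁵ × sin 62° = 1.29×10⁻⁴ s⁻¹
Pressure gradient: |∂P/∂n| = 800 Pa / 301000 m = 2.66×10⁻³ Pa/m
Geostrophic balance (pressure-gradient force = Coriolis force):
V_g = (1/(fρ)) |∂P/∂n| = 2.66×10⁻³ / (1.29×10⁻⁴ × 0.731) = 28.2 m/s
Converting: 28.2 m/s × 3.6 = 102 km/h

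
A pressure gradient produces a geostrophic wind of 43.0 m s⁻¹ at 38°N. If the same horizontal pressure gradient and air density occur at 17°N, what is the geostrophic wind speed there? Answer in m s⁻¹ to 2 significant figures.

91 m s⁻¹

With the same pressure gradient and density, V_g ∝ 1/f ∝ 1/sin φ.
V₂ = V₁ · sin φ₁ / sin φ₂ = 43.0 × sin 38° / sin 17°
V₂ = 43.0 × 0.6157/0.2924 = 91 m s⁻¹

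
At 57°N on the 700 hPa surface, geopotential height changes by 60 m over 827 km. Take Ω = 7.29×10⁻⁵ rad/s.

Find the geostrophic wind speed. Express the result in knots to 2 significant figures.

11 knots

Coriolis parameter at 57°N:
f = 2Ω sin φ = 2 × 7.29×10⁻⁵ × sin 57° = 1.22×10⁻⁴ s⁻¹
Height gradient: |∂Z/∂n| = 60 m / 827000 m = 7.26×10⁻⁵
On a pressure surface, geostrophic balance gives V_g = (g/f)|∂Z/∂n|:
V_g = 9.81 × 7.26×10⁻⁵ / 1.22×10⁻⁴ = 5.82 m/s
Converting: 5.82 m/s × 1.944 = 11 knots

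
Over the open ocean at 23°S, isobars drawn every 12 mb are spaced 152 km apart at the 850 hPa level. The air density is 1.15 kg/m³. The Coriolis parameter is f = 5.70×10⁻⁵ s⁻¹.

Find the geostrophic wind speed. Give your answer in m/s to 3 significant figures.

Pressure gradient: |∂P/∂n| = 1200 Pa / 152000 m = 7.89×10⁻³ Pa/m
Geostrophic balance (pressure-gradient force = Coriolis force):
V_g = (1/(fρ)) |∂P/∂n| = 7.89×10⁻³ / (5.70×10⁻⁵ × 1.15) = 120 m/s

120 m/s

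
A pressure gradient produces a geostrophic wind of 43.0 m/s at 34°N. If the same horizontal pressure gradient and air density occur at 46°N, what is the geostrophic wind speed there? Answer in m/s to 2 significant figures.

33 m/s

With the same pressure gradient and density, V_g ∝ 1/f ∝ 1/sin φ.
V₂ = V₁ · sin φ₁ / sin φ₂ = 43.0 × sin 34° / sin 46°
V₂ = 43.0 × 0.5592/0.7193 = 33 m/s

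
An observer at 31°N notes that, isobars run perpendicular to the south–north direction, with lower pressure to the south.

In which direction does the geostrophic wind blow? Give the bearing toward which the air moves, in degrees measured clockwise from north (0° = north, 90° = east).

270°

The pressure-gradient force points toward the south (bearing 180°).
Geostrophic balance: in the Northern Hemisphere the Coriolis force deflects motion to the right, so the geostrophic wind blows 90° to the right of the pressure-gradient force (low pressure on the left).
Rotating 180° by 90° clockwise gives 270° — the wind blows toward the west.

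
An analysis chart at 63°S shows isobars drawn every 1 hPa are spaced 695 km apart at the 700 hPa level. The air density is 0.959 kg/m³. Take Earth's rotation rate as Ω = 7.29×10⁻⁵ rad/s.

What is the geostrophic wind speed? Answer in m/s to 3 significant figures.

1.15 m/s

Coriolis parameter at 63°S:
f = 2Ω sin φ = 2 × 7.29×10⁻⁵ × sin 63° = 1.30×10⁻⁴ s⁻¹
Pressure gradient: |∂P/∂n| = 100 Pa / 695000 m = 1.44×10⁻⁴ Pa/m
Geostrophic balance (pressure-gradient force = Coriolis force):
V_g = (1/(fρ)) |∂P/∂n| = 1.44×10⁻⁴ / (1.30×10⁻⁴ × 0.959) = 1.15 m/s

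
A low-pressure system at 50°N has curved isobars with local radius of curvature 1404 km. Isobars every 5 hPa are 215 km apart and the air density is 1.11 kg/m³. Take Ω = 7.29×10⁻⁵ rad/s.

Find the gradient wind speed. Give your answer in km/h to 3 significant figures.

60.9 km/h

Coriolis parameter at 50°N:
f = 2Ω sin φ = 2 × 7.29×10⁻⁵ × sin 50° = 1.12×10⁻⁴ s⁻¹
Pressure gradient: |∂P/∂n| = 500 Pa / 215000 m = 2.33×10⁻³ Pa/m
Geostrophic speed: V_g = |∂P/∂n|/(fρ) = 2.33×10⁻³/(1.12×10⁻⁴ × 1.11) = 18.8 m/s
Around a low, centrifugal force acts outward with Coriolis, so pressure-gradient force balances both:
(1/ρ)|∂P/∂n| = fV + V²/R  →  V² + fR·V − fR·V_g = 0
With fR = 1.12×10⁻⁴ × 1404×10³ m = 157 m/s:
V = [−fR + √((fR)² + 4 fR V_g)]/2 = [−157 + √(157² + 4×157×18.8)]/2 = 16.9 m/s
Subgeostrophic (V < V_g = 18.8 m/s), as expected around a low.
Converting: 16.9 m/s × 3.6 = 60.9 km/h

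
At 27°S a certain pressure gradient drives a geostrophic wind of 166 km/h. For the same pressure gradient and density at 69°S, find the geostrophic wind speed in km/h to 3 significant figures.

With the same pressure gradient and density, V_g ∝ 1/f ∝ 1/sin φ.
V₂ = V₁ · sin φ₁ / sin φ₂ = 166 × sin 27° / sin 69°
V₂ = 166 × 0.4540/0.9336 = 80.7 km/h

80.7 km/h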